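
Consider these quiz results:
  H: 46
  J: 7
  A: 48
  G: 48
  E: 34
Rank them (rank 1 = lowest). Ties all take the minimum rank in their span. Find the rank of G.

4

Sorted (ascending): 7, 34, 46, 48, 48
The 2 values of 48 occupy positions 4–5 → each gets rank 4.
G has value 48 → rank 4.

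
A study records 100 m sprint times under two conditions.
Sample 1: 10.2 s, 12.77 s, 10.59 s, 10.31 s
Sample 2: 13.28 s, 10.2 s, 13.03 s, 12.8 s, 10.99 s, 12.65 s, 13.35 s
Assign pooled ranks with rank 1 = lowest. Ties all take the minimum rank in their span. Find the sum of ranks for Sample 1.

Sorted (ascending): 10.2, 10.2, 10.31, 10.59, 10.99, 12.65, 12.77, 12.8, 13.03, 13.28, 13.35
The 2 values of 10.2 occupy positions 1–2 → each gets rank 1.
Sample 1 values → pooled ranks: 10.2→1, 12.77→7, 10.59→4, 10.31→3
Rank sum = 1 + 7 + 4 + 3 = 15

15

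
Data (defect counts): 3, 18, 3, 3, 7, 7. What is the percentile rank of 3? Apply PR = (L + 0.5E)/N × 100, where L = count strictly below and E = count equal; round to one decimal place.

25.0

N = 6.
Strictly below 3: 0. Equal to 3: 3.
PR = (0 + 0.5·3)/6 × 100 = 25.0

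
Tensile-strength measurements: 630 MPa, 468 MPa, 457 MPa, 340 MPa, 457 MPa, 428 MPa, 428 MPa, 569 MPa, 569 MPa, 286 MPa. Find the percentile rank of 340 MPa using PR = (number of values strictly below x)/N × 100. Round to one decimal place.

N = 10.
Strictly below 340: 1. Equal to 340: 1.
PR = 1/10 × 100 = 10.0

10.0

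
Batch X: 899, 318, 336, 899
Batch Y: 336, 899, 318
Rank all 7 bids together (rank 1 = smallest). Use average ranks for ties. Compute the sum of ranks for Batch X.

Sorted (ascending): 318, 318, 336, 336, 899, 899, 899
The 2 values of 318 occupy positions 1–2 → average rank (1+2)/2 = 1.5.
The 2 values of 336 occupy positions 3–4 → average rank (3+4)/2 = 3.5.
The 3 values of 899 occupy positions 5–7 → average rank 6.
Batch X values → pooled ranks: 899→6, 318→1.5, 336→3.5, 899→6
Rank sum = 6 + 1.5 + 3.5 + 6 = 17

17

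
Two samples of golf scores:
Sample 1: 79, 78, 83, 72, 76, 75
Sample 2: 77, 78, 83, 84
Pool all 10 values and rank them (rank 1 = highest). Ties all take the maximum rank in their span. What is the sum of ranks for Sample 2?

17

Sorted (descending): 84, 83, 83, 79, 78, 78, 77, 76, 75, 72
The 2 values of 83 occupy positions 2–3 → each gets rank 3.
The 2 values of 78 occupy positions 5–6 → each gets rank 6.
Sample 2 values → pooled ranks: 77→7, 78→6, 83→3, 84→1
Rank sum = 7 + 6 + 3 + 1 = 17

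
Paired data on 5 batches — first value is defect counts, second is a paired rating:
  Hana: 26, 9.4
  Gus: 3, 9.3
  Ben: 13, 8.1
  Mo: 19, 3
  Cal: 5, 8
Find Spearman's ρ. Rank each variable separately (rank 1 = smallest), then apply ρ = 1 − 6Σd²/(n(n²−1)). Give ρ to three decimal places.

Ranks of variable 1: 5, 1, 3, 4, 2
Ranks of variable 2: 5, 4, 3, 1, 2
d = r₁ − r₂: 0, -3, 0, 3, 0
d²: 0, 9, 0, 9, 0; Σd² = 18
ρ = 1 − 6·18/(5·24) = 1 − 108/120 = 0.100

0.100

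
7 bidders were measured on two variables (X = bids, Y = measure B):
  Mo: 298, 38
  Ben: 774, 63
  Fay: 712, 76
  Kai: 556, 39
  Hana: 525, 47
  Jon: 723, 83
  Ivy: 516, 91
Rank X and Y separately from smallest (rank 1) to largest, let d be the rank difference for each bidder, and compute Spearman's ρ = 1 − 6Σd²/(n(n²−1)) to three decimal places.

0.321

Ranks of variable 1: 1, 7, 5, 4, 3, 6, 2
Ranks of variable 2: 1, 4, 5, 2, 3, 6, 7
d = r₁ − r₂: 0, 3, 0, 2, 0, 0, -5
d²: 0, 9, 0, 4, 0, 0, 25; Σd² = 38
ρ = 1 − 6·38/(7·48) = 1 − 228/336 = 0.321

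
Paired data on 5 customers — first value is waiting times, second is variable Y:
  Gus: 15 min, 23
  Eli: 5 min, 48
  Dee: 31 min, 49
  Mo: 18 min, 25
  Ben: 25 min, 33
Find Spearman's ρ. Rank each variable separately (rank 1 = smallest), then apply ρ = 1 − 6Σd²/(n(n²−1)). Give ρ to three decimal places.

0.400

Ranks of variable 1: 2, 1, 5, 3, 4
Ranks of variable 2: 1, 4, 5, 2, 3
d = r₁ − r₂: 1, -3, 0, 1, 1
d²: 1, 9, 0, 1, 1; Σd² = 12
ρ = 1 − 6·12/(5·24) = 1 − 72/120 = 0.400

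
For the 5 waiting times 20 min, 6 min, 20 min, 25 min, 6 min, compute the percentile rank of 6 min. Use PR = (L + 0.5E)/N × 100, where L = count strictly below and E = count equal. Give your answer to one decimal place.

20.0

N = 5.
Strictly below 6: 0. Equal to 6: 2.
PR = (0 + 0.5·2)/5 × 100 = 20.0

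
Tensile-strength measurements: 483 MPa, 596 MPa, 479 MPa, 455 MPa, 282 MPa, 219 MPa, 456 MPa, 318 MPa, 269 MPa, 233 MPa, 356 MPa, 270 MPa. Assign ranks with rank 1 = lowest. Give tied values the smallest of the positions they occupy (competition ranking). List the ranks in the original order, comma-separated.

Sorted (ascending): 219, 233, 269, 270, 282, 318, 356, 455, 456, 479, 483, 596
No ties — each value takes its position as its rank.

11, 12, 10, 8, 5, 1, 9, 6, 3, 2, 7, 4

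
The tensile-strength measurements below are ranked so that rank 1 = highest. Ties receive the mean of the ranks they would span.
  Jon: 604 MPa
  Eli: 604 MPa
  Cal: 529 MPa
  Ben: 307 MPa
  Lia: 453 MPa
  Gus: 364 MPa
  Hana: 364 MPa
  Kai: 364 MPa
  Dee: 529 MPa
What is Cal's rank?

3.5

Sorted (descending): 604, 604, 529, 529, 453, 364, 364, 364, 307
The 2 values of 604 occupy positions 1–2 → average rank (1+2)/2 = 1.5.
The 2 values of 529 occupy positions 3–4 → average rank (3+4)/2 = 3.5.
The 3 values of 364 occupy positions 6–8 → average rank 7.
Cal has value 529 MPa → rank 3.5.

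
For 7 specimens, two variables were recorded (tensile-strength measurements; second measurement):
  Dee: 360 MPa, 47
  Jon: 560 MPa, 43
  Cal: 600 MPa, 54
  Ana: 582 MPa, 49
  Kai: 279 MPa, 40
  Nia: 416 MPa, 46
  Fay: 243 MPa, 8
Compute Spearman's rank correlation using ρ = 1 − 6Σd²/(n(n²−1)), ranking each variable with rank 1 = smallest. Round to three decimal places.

Ranks of variable 1: 3, 5, 7, 6, 2, 4, 1
Ranks of variable 2: 5, 3, 7, 6, 2, 4, 1
d = r₁ − r₂: -2, 2, 0, 0, 0, 0, 0
d²: 4, 4, 0, 0, 0, 0, 0; Σd² = 8
ρ = 1 − 6·8/(7·48) = 1 − 48/336 = 0.857

0.857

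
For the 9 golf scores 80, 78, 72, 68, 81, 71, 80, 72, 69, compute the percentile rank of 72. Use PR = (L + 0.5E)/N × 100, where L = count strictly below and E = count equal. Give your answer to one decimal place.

44.4

N = 9.
Strictly below 72: 3. Equal to 72: 2.
PR = (3 + 0.5·2)/9 × 100 = 44.4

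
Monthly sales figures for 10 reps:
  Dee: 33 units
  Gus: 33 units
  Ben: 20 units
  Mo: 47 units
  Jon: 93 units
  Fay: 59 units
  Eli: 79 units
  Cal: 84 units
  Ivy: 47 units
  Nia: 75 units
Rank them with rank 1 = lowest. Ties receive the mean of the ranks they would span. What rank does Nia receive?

7

Sorted (ascending): 20, 33, 33, 47, 47, 59, 75, 79, 84, 93
The 2 values of 33 occupy positions 2–3 → average rank (2+3)/2 = 2.5.
The 2 values of 47 occupy positions 4–5 → average rank (4+5)/2 = 4.5.
Nia has value 75 units → rank 7.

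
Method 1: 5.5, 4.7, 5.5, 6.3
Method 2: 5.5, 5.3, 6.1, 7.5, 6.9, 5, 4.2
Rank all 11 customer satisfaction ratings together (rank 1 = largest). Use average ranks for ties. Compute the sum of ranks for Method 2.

Sorted (descending): 7.5, 6.9, 6.3, 6.1, 5.5, 5.5, 5.5, 5.3, 5, 4.7, 4.2
The 3 values of 5.5 occupy positions 5–7 → average rank 6.
Method 2 values → pooled ranks: 5.5→6, 5.3→8, 6.1→4, 7.5→1, 6.9→2, 5→9, 4.2→11
Rank sum = 6 + 8 + 4 + 1 + 2 + 9 + 11 = 41

41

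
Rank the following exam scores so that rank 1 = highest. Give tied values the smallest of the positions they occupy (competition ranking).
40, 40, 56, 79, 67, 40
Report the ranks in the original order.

Sorted (descending): 79, 67, 56, 40, 40, 40
The 3 values of 40 occupy positions 4–6 → each gets rank 4.

4, 4, 3, 1, 2, 4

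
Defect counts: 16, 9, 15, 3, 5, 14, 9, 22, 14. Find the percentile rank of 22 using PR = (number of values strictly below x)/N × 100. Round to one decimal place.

88.9

N = 9.
Strictly below 22: 8. Equal to 22: 1.
PR = 8/9 × 100 = 88.9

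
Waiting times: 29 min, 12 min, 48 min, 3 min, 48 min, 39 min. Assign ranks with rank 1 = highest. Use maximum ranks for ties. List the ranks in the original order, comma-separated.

Sorted (descending): 48, 48, 39, 29, 12, 3
The 2 values of 48 occupy positions 1–2 → each gets rank 2.

4, 5, 2, 6, 2, 3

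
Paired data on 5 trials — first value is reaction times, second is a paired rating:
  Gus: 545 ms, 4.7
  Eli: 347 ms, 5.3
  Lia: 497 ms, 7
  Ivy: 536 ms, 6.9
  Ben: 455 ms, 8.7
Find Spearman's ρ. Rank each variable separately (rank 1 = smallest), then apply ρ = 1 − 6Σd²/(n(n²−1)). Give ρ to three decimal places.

-0.400

Ranks of variable 1: 5, 1, 3, 4, 2
Ranks of variable 2: 1, 2, 4, 3, 5
d = r₁ − r₂: 4, -1, -1, 1, -3
d²: 16, 1, 1, 1, 9; Σd² = 28
ρ = 1 − 6·28/(5·24) = 1 − 168/120 = -0.400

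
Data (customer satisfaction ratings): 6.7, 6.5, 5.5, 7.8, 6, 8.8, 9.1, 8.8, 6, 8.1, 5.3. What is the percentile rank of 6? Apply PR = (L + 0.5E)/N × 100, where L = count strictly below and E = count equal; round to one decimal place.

27.3

N = 11.
Strictly below 6: 2. Equal to 6: 2.
PR = (2 + 0.5·2)/11 × 100 = 27.3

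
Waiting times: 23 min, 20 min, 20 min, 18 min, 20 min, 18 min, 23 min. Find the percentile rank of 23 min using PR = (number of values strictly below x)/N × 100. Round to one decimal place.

71.4

N = 7.
Strictly below 23: 5. Equal to 23: 2.
PR = 5/7 × 100 = 71.4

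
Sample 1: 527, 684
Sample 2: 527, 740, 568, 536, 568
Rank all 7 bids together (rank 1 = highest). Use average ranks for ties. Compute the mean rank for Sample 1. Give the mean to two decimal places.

Sorted (descending): 740, 684, 568, 568, 536, 527, 527
The 2 values of 568 occupy positions 3–4 → average rank (3+4)/2 = 3.5.
The 2 values of 527 occupy positions 6–7 → average rank (6+7)/2 = 6.5.
Sample 1 values → pooled ranks: 527→6.5, 684→2
Mean rank = (6.5 + 2) / 2 = 4.25

4.25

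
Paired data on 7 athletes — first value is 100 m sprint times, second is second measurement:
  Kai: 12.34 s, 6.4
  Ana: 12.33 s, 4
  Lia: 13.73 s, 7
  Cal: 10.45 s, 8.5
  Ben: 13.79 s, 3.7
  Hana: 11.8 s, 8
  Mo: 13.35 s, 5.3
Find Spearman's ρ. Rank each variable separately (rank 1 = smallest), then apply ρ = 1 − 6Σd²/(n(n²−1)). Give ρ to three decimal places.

Ranks of variable 1: 4, 3, 6, 1, 7, 2, 5
Ranks of variable 2: 4, 2, 5, 7, 1, 6, 3
d = r₁ − r₂: 0, 1, 1, -6, 6, -4, 2
d²: 0, 1, 1, 36, 36, 16, 4; Σd² = 94
ρ = 1 − 6·94/(7·48) = 1 − 564/336 = -0.679

-0.679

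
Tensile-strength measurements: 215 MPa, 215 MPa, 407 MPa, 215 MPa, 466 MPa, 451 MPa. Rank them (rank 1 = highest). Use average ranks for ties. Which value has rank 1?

466

Sorted (descending): 466, 451, 407, 215, 215, 215
The 3 values of 215 occupy positions 4–6 → average rank 5.
Rank 1 → value 466.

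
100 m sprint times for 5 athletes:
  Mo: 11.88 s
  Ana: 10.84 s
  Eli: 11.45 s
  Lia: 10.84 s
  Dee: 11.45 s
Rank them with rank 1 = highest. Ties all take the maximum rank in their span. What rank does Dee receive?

Sorted (descending): 11.88, 11.45, 11.45, 10.84, 10.84
The 2 values of 11.45 occupy positions 2–3 → each gets rank 3.
The 2 values of 10.84 occupy positions 4–5 → each gets rank 5.
Dee has value 11.45 s → rank 3.

3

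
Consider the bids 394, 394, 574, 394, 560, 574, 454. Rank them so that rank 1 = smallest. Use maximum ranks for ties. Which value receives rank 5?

560

Sorted (ascending): 394, 394, 394, 454, 560, 574, 574
The 3 values of 394 occupy positions 1–3 → each gets rank 3.
The 2 values of 574 occupy positions 6–7 → each gets rank 7.
Rank 5 → value 560.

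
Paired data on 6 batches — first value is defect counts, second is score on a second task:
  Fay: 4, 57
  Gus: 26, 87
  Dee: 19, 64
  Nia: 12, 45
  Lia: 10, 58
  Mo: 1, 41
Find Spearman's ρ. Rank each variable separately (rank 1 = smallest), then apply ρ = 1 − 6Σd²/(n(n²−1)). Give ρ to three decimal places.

0.829

Ranks of variable 1: 2, 6, 5, 4, 3, 1
Ranks of variable 2: 3, 6, 5, 2, 4, 1
d = r₁ − r₂: -1, 0, 0, 2, -1, 0
d²: 1, 0, 0, 4, 1, 0; Σd² = 6
ρ = 1 − 6·6/(6·35) = 1 − 36/210 = 0.829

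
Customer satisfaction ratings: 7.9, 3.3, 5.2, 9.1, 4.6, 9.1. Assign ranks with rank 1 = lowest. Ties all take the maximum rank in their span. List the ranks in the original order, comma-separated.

Sorted (ascending): 3.3, 4.6, 5.2, 7.9, 9.1, 9.1
The 2 values of 9.1 occupy positions 5–6 → each gets rank 6.

4, 1, 3, 6, 2, 6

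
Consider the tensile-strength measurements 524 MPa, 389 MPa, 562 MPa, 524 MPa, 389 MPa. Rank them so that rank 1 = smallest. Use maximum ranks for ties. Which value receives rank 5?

Sorted (ascending): 389, 389, 524, 524, 562
The 2 values of 389 occupy positions 1–2 → each gets rank 2.
The 2 values of 524 occupy positions 3–4 → each gets rank 4.
Rank 5 → value 562.

562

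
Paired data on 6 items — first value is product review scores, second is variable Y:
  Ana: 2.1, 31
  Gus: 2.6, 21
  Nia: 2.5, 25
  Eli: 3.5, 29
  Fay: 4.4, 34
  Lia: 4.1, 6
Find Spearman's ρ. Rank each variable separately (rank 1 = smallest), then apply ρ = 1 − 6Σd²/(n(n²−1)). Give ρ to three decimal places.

Ranks of variable 1: 1, 3, 2, 4, 6, 5
Ranks of variable 2: 5, 2, 3, 4, 6, 1
d = r₁ − r₂: -4, 1, -1, 0, 0, 4
d²: 16, 1, 1, 0, 0, 16; Σd² = 34
ρ = 1 − 6·34/(6·35) = 1 − 204/210 = 0.029

0.029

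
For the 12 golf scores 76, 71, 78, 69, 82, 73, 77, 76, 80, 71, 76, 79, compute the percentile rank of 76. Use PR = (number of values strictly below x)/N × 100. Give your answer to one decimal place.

N = 12.
Strictly below 76: 4. Equal to 76: 3.
PR = 4/12 × 100 = 33.3

33.3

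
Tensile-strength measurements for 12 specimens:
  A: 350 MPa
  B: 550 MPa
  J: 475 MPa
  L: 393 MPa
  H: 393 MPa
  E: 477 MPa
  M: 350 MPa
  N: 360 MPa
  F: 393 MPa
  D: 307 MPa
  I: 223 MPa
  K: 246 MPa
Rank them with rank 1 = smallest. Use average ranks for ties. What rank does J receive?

Sorted (ascending): 223, 246, 307, 350, 350, 360, 393, 393, 393, 475, 477, 550
The 2 values of 350 occupy positions 4–5 → average rank (4+5)/2 = 4.5.
The 3 values of 393 occupy positions 7–9 → average rank 8.
J has value 475 MPa → rank 10.

10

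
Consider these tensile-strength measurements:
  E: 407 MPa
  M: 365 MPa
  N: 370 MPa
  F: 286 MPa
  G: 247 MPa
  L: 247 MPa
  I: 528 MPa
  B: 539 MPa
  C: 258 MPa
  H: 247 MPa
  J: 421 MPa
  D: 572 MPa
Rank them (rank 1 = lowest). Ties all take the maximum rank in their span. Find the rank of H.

Sorted (ascending): 247, 247, 247, 258, 286, 365, 370, 407, 421, 528, 539, 572
The 3 values of 247 occupy positions 1–3 → each gets rank 3.
H has value 247 MPa → rank 3.

3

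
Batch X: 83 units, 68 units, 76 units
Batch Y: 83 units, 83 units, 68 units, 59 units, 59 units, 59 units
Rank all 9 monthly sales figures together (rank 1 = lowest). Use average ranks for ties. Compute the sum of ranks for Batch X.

18.5

Sorted (ascending): 59, 59, 59, 68, 68, 76, 83, 83, 83
The 3 values of 59 occupy positions 1–3 → average rank 2.
The 2 values of 68 occupy positions 4–5 → average rank (4+5)/2 = 4.5.
The 3 values of 83 occupy positions 7–9 → average rank 8.
Batch X values → pooled ranks: 83→8, 68→4.5, 76→6
Rank sum = 8 + 4.5 + 6 = 18.5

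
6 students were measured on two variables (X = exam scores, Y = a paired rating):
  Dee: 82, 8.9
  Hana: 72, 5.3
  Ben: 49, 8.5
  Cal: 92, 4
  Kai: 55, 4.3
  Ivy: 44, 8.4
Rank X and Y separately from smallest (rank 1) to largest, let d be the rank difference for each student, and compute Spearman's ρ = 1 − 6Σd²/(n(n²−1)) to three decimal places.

-0.314

Ranks of variable 1: 5, 4, 2, 6, 3, 1
Ranks of variable 2: 6, 3, 5, 1, 2, 4
d = r₁ − r₂: -1, 1, -3, 5, 1, -3
d²: 1, 1, 9, 25, 1, 9; Σd² = 46
ρ = 1 − 6·46/(6·35) = 1 − 276/210 = -0.314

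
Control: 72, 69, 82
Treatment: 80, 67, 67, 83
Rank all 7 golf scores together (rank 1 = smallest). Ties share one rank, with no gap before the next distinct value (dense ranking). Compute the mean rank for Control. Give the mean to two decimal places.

3.33

Sorted (ascending): 67, 67, 69, 72, 80, 82, 83
The 2 values of 67 share dense rank 1.
Remaining distinct values take the next consecutive integers.
Control values → pooled ranks: 72→3, 69→2, 82→5
Mean rank = (3 + 2 + 5) / 3 = 3.33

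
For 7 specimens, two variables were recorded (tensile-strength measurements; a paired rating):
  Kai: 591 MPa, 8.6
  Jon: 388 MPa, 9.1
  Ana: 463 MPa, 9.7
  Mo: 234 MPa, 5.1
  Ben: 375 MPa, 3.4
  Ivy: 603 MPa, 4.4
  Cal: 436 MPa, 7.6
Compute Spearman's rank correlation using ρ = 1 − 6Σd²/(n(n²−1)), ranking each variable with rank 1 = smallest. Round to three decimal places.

0.214

Ranks of variable 1: 6, 3, 5, 1, 2, 7, 4
Ranks of variable 2: 5, 6, 7, 3, 1, 2, 4
d = r₁ − r₂: 1, -3, -2, -2, 1, 5, 0
d²: 1, 9, 4, 4, 1, 25, 0; Σd² = 44
ρ = 1 − 6·44/(7·48) = 1 − 264/336 = 0.214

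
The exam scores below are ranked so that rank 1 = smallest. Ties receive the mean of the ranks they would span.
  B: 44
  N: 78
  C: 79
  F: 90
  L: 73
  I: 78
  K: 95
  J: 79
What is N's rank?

Sorted (ascending): 44, 73, 78, 78, 79, 79, 90, 95
The 2 values of 78 occupy positions 3–4 → average rank (3+4)/2 = 3.5.
The 2 values of 79 occupy positions 5–6 → average rank (5+6)/2 = 5.5.
N has value 78 → rank 3.5.

3.5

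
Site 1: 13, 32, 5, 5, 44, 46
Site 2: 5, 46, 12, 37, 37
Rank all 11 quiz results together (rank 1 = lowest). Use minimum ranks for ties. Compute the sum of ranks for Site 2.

29

Sorted (ascending): 5, 5, 5, 12, 13, 32, 37, 37, 44, 46, 46
The 3 values of 5 occupy positions 1–3 → each gets rank 1.
The 2 values of 37 occupy positions 7–8 → each gets rank 7.
The 2 values of 46 occupy positions 10–11 → each gets rank 10.
Site 2 values → pooled ranks: 5→1, 46→10, 12→4, 37→7, 37→7
Rank sum = 1 + 10 + 4 + 7 + 7 = 29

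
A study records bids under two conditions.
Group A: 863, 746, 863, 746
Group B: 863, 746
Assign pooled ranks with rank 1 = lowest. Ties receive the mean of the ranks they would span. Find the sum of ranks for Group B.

7

Sorted (ascending): 746, 746, 746, 863, 863, 863
The 3 values of 746 occupy positions 1–3 → average rank 2.
The 3 values of 863 occupy positions 4–6 → average rank 5.
Group B values → pooled ranks: 863→5, 746→2
Rank sum = 5 + 2 = 7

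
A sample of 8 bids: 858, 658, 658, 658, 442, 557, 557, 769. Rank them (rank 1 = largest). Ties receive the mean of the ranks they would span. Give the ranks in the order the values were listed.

1, 4, 4, 4, 8, 6.5, 6.5, 2

Sorted (descending): 858, 769, 658, 658, 658, 557, 557, 442
The 3 values of 658 occupy positions 3–5 → average rank 4.
The 2 values of 557 occupy positions 6–7 → average rank (6+7)/2 = 6.5.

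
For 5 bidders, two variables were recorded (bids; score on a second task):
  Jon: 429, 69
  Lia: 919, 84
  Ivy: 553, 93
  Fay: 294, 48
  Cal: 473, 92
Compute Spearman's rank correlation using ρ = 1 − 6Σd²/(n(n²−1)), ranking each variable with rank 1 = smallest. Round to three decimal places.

Ranks of variable 1: 2, 5, 4, 1, 3
Ranks of variable 2: 2, 3, 5, 1, 4
d = r₁ − r₂: 0, 2, -1, 0, -1
d²: 0, 4, 1, 0, 1; Σd² = 6
ρ = 1 − 6·6/(5·24) = 1 − 36/120 = 0.700

0.700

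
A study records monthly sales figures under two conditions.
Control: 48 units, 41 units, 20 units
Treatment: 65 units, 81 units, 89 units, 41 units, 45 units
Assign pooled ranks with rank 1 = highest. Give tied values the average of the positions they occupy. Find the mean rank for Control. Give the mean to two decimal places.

Sorted (descending): 89, 81, 65, 48, 45, 41, 41, 20
The 2 values of 41 occupy positions 6–7 → average rank (6+7)/2 = 6.5.
Control values → pooled ranks: 48→4, 41→6.5, 20→8
Mean rank = (4 + 6.5 + 8) / 3 = 6.17

6.17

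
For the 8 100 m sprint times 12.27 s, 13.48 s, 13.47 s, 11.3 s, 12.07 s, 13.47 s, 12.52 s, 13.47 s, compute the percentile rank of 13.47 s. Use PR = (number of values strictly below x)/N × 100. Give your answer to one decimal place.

50.0

N = 8.
Strictly below 13.47: 4. Equal to 13.47: 3.
PR = 4/8 × 100 = 50.0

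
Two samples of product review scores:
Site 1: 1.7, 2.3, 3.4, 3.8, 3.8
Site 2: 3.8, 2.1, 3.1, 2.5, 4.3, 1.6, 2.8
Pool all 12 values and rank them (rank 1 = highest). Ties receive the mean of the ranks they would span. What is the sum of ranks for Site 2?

Sorted (descending): 4.3, 3.8, 3.8, 3.8, 3.4, 3.1, 2.8, 2.5, 2.3, 2.1, 1.7, 1.6
The 3 values of 3.8 occupy positions 2–4 → average rank 3.
Site 2 values → pooled ranks: 3.8→3, 2.1→10, 3.1→6, 2.5→8, 4.3→1, 1.6→12, 2.8→7
Rank sum = 3 + 10 + 6 + 8 + 1 + 12 + 7 = 47

47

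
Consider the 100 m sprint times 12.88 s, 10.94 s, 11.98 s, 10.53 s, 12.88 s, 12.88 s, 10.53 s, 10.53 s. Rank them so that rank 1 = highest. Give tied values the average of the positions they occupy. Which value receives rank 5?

Sorted (descending): 12.88, 12.88, 12.88, 11.98, 10.94, 10.53, 10.53, 10.53
The 3 values of 12.88 occupy positions 1–3 → average rank 2.
The 3 values of 10.53 occupy positions 6–8 → average rank 7.
Rank 5 → value 10.94.

10.94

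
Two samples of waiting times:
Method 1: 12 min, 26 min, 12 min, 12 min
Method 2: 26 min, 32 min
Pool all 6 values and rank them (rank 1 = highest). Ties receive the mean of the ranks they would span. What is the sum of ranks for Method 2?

3.5

Sorted (descending): 32, 26, 26, 12, 12, 12
The 2 values of 26 occupy positions 2–3 → average rank (2+3)/2 = 2.5.
The 3 values of 12 occupy positions 4–6 → average rank 5.
Method 2 values → pooled ranks: 26→2.5, 32→1
Rank sum = 2.5 + 1 = 3.5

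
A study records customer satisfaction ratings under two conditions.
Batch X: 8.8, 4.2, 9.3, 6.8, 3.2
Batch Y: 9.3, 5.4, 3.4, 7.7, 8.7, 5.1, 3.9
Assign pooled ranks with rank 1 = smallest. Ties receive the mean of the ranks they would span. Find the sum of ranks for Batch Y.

44.5

Sorted (ascending): 3.2, 3.4, 3.9, 4.2, 5.1, 5.4, 6.8, 7.7, 8.7, 8.8, 9.3, 9.3
The 2 values of 9.3 occupy positions 11–12 → average rank (11+12)/2 = 11.5.
Batch Y values → pooled ranks: 9.3→11.5, 5.4→6, 3.4→2, 7.7→8, 8.7→9, 5.1→5, 3.9→3
Rank sum = 11.5 + 6 + 2 + 8 + 9 + 5 + 3 = 44.5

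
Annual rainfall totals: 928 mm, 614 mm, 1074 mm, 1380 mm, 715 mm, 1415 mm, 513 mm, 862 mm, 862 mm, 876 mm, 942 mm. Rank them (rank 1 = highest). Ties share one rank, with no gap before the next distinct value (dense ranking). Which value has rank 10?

Sorted (descending): 1415, 1380, 1074, 942, 928, 876, 862, 862, 715, 614, 513
The 2 values of 862 share dense rank 7.
Remaining distinct values take the next consecutive integers.
Rank 10 → value 513.

513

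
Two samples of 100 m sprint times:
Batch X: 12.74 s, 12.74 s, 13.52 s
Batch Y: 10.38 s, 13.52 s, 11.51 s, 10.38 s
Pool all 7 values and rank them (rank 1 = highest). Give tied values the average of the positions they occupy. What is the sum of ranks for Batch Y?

19.5

Sorted (descending): 13.52, 13.52, 12.74, 12.74, 11.51, 10.38, 10.38
The 2 values of 13.52 occupy positions 1–2 → average rank (1+2)/2 = 1.5.
The 2 values of 12.74 occupy positions 3–4 → average rank (3+4)/2 = 3.5.
The 2 values of 10.38 occupy positions 6–7 → average rank (6+7)/2 = 6.5.
Batch Y values → pooled ranks: 10.38→6.5, 13.52→1.5, 11.51→5, 10.38→6.5
Rank sum = 6.5 + 1.5 + 5 + 6.5 = 19.5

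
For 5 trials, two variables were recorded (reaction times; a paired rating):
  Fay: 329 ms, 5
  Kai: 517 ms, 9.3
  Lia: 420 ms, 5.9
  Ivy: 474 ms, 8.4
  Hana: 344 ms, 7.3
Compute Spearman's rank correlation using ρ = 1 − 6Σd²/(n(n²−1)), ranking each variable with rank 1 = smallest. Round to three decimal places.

Ranks of variable 1: 1, 5, 3, 4, 2
Ranks of variable 2: 1, 5, 2, 4, 3
d = r₁ − r₂: 0, 0, 1, 0, -1
d²: 0, 0, 1, 0, 1; Σd² = 2
ρ = 1 − 6·2/(5·24) = 1 − 12/120 = 0.900

0.900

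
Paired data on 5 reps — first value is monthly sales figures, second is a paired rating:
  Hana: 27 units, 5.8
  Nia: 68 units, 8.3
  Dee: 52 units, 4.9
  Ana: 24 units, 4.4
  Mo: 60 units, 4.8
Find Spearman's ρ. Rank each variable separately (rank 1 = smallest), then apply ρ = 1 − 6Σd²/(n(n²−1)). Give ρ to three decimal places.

Ranks of variable 1: 2, 5, 3, 1, 4
Ranks of variable 2: 4, 5, 3, 1, 2
d = r₁ − r₂: -2, 0, 0, 0, 2
d²: 4, 0, 0, 0, 4; Σd² = 8
ρ = 1 − 6·8/(5·24) = 1 − 48/120 = 0.600

0.600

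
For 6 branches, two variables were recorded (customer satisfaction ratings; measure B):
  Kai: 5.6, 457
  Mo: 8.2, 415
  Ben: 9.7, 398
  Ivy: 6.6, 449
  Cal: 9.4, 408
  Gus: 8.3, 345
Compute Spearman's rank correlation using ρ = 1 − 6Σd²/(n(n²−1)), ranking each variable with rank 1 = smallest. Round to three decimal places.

-0.829

Ranks of variable 1: 1, 3, 6, 2, 5, 4
Ranks of variable 2: 6, 4, 2, 5, 3, 1
d = r₁ − r₂: -5, -1, 4, -3, 2, 3
d²: 25, 1, 16, 9, 4, 9; Σd² = 64
ρ = 1 − 6·64/(6·35) = 1 − 384/210 = -0.829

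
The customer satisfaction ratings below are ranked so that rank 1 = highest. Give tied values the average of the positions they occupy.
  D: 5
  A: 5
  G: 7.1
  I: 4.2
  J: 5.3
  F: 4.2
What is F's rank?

Sorted (descending): 7.1, 5.3, 5, 5, 4.2, 4.2
The 2 values of 5 occupy positions 3–4 → average rank (3+4)/2 = 3.5.
The 2 values of 4.2 occupy positions 5–6 → average rank (5+6)/2 = 5.5.
F has value 4.2 → rank 5.5.

5.5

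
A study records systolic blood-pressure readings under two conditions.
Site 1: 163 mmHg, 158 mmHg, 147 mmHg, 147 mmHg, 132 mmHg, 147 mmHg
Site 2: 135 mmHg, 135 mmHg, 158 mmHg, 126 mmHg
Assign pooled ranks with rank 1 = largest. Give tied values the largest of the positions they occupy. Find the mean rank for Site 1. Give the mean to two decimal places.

Sorted (descending): 163, 158, 158, 147, 147, 147, 135, 135, 132, 126
The 2 values of 158 occupy positions 2–3 → each gets rank 3.
The 3 values of 147 occupy positions 4–6 → each gets rank 6.
The 2 values of 135 occupy positions 7–8 → each gets rank 8.
Site 1 values → pooled ranks: 163→1, 158→3, 147→6, 147→6, 132→9, 147→6
Mean rank = (1 + 3 + 6 + 6 + 9 + 6) / 6 = 5.17

5.17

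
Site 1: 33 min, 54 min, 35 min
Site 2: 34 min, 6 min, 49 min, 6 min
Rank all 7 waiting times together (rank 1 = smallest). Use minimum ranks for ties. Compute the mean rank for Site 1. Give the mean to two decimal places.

5.00

Sorted (ascending): 6, 6, 33, 34, 35, 49, 54
The 2 values of 6 occupy positions 1–2 → each gets rank 1.
Site 1 values → pooled ranks: 33→3, 54→7, 35→5
Mean rank = (3 + 7 + 5) / 3 = 5.00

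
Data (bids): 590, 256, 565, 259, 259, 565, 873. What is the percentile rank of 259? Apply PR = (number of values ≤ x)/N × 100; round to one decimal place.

42.9

N = 7.
Strictly below 259: 1. Equal to 259: 2.
PR = 3/7 × 100 = 42.9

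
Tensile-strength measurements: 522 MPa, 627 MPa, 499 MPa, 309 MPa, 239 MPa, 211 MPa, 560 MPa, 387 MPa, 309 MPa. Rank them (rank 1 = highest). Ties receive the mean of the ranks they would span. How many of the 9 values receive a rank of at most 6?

5

Sorted (descending): 627, 560, 522, 499, 387, 309, 309, 239, 211
The 2 values of 309 occupy positions 6–7 → average rank (6+7)/2 = 6.5.
Ranks ≤ 6: {1, 2, 3, 4, 5} → 5 values.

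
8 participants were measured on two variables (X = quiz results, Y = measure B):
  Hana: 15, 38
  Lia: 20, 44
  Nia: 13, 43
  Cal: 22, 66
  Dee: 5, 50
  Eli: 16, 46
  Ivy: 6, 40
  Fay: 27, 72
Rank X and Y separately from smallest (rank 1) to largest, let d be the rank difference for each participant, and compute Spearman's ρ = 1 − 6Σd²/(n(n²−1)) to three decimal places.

Ranks of variable 1: 4, 6, 3, 7, 1, 5, 2, 8
Ranks of variable 2: 1, 4, 3, 7, 6, 5, 2, 8
d = r₁ − r₂: 3, 2, 0, 0, -5, 0, 0, 0
d²: 9, 4, 0, 0, 25, 0, 0, 0; Σd² = 38
ρ = 1 − 6·38/(8·63) = 1 − 228/504 = 0.548

0.548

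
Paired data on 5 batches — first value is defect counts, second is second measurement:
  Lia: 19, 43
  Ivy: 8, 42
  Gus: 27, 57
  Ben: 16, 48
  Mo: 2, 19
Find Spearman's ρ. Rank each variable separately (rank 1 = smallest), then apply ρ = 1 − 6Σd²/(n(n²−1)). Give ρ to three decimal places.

0.900

Ranks of variable 1: 4, 2, 5, 3, 1
Ranks of variable 2: 3, 2, 5, 4, 1
d = r₁ − r₂: 1, 0, 0, -1, 0
d²: 1, 0, 0, 1, 0; Σd² = 2
ρ = 1 − 6·2/(5·24) = 1 − 12/120 = 0.900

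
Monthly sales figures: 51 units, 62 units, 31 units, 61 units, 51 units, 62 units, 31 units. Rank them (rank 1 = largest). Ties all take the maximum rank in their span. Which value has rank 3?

Sorted (descending): 62, 62, 61, 51, 51, 31, 31
The 2 values of 62 occupy positions 1–2 → each gets rank 2.
The 2 values of 51 occupy positions 4–5 → each gets rank 5.
The 2 values of 31 occupy positions 6–7 → each gets rank 7.
Rank 3 → value 61.

61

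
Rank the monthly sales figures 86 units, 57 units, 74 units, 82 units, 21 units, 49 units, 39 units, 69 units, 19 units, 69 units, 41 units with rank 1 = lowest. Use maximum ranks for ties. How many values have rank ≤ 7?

6

Sorted (ascending): 19, 21, 39, 41, 49, 57, 69, 69, 74, 82, 86
The 2 values of 69 occupy positions 7–8 → each gets rank 8.
Ranks ≤ 7: {1, 2, 3, 4, 5, 6} → 6 values.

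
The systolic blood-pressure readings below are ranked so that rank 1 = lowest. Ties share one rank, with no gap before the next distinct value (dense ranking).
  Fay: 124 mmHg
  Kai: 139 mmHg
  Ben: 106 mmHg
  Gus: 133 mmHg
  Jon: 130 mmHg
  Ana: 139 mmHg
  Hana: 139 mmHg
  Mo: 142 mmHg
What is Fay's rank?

2

Sorted (ascending): 106, 124, 130, 133, 139, 139, 139, 142
The 3 values of 139 share dense rank 5.
Remaining distinct values take the next consecutive integers.
Fay has value 124 mmHg → rank 2.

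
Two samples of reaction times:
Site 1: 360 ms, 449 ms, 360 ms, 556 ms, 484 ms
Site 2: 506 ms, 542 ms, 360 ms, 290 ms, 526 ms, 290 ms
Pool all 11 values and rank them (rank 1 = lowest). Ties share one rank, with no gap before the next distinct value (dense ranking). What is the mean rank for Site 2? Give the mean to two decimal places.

Sorted (ascending): 290, 290, 360, 360, 360, 449, 484, 506, 526, 542, 556
The 2 values of 290 share dense rank 1.
The 3 values of 360 share dense rank 2.
Remaining distinct values take the next consecutive integers.
Site 2 values → pooled ranks: 506→5, 542→7, 360→2, 290→1, 526→6, 290→1
Mean rank = (5 + 7 + 2 + 1 + 6 + 1) / 6 = 3.67

3.67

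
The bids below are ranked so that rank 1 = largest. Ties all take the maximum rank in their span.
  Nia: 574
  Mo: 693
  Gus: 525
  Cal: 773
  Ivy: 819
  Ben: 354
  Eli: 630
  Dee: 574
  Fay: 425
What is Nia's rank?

Sorted (descending): 819, 773, 693, 630, 574, 574, 525, 425, 354
The 2 values of 574 occupy positions 5–6 → each gets rank 6.
Nia has value 574 → rank 6.

6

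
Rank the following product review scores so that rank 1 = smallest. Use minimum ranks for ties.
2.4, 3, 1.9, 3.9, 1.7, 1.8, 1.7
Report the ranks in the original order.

Sorted (ascending): 1.7, 1.7, 1.8, 1.9, 2.4, 3, 3.9
The 2 values of 1.7 occupy positions 1–2 → each gets rank 1.

5, 6, 4, 7, 1, 3, 1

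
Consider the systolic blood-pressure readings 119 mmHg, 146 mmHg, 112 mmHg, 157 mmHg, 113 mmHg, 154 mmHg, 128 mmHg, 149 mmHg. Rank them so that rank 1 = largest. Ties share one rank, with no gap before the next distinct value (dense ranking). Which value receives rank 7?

113

Sorted (descending): 157, 154, 149, 146, 128, 119, 113, 112
No ties — each value takes its position as its rank.
Rank 7 → value 113.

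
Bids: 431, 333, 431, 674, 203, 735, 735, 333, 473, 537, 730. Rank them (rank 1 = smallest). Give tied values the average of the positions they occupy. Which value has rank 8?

Sorted (ascending): 203, 333, 333, 431, 431, 473, 537, 674, 730, 735, 735
The 2 values of 333 occupy positions 2–3 → average rank (2+3)/2 = 2.5.
The 2 values of 431 occupy positions 4–5 → average rank (4+5)/2 = 4.5.
The 2 values of 735 occupy positions 10–11 → average rank (10+11)/2 = 10.5.
Rank 8 → value 674.

674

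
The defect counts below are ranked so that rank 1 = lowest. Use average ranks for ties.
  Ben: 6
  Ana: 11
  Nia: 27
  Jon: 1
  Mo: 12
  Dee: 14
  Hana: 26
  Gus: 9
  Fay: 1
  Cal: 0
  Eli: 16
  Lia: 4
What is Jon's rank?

Sorted (ascending): 0, 1, 1, 4, 6, 9, 11, 12, 14, 16, 26, 27
The 2 values of 1 occupy positions 2–3 → average rank (2+3)/2 = 2.5.
Jon has value 1 → rank 2.5.

2.5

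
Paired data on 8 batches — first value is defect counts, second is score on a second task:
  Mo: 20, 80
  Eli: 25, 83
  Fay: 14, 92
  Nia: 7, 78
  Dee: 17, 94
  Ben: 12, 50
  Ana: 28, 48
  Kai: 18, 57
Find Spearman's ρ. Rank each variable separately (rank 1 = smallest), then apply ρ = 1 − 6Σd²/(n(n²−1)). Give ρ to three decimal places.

Ranks of variable 1: 6, 7, 3, 1, 4, 2, 8, 5
Ranks of variable 2: 5, 6, 7, 4, 8, 2, 1, 3
d = r₁ − r₂: 1, 1, -4, -3, -4, 0, 7, 2
d²: 1, 1, 16, 9, 16, 0, 49, 4; Σd² = 96
ρ = 1 − 6·96/(8·63) = 1 − 576/504 = -0.143

-0.143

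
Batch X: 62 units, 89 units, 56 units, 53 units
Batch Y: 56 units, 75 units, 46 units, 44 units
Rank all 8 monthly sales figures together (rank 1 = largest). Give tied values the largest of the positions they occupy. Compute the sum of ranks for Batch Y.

Sorted (descending): 89, 75, 62, 56, 56, 53, 46, 44
The 2 values of 56 occupy positions 4–5 → each gets rank 5.
Batch Y values → pooled ranks: 56→5, 75→2, 46→7, 44→8
Rank sum = 5 + 2 + 7 + 8 = 22

22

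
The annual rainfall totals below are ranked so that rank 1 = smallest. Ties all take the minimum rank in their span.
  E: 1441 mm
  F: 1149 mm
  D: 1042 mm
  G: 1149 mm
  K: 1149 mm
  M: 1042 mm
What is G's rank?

3

Sorted (ascending): 1042, 1042, 1149, 1149, 1149, 1441
The 2 values of 1042 occupy positions 1–2 → each gets rank 1.
The 3 values of 1149 occupy positions 3–5 → each gets rank 3.
G has value 1149 mm → rank 3.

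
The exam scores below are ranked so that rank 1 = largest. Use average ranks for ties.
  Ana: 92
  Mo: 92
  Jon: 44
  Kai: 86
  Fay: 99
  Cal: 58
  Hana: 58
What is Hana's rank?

5.5

Sorted (descending): 99, 92, 92, 86, 58, 58, 44
The 2 values of 92 occupy positions 2–3 → average rank (2+3)/2 = 2.5.
The 2 values of 58 occupy positions 5–6 → average rank (5+6)/2 = 5.5.
Hana has value 58 → rank 5.5.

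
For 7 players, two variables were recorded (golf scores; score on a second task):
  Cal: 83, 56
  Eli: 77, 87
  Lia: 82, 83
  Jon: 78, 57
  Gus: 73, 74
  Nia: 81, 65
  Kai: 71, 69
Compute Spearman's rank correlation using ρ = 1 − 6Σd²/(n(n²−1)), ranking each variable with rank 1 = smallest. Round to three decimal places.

-0.393

Ranks of variable 1: 7, 3, 6, 4, 2, 5, 1
Ranks of variable 2: 1, 7, 6, 2, 5, 3, 4
d = r₁ − r₂: 6, -4, 0, 2, -3, 2, -3
d²: 36, 16, 0, 4, 9, 4, 9; Σd² = 78
ρ = 1 − 6·78/(7·48) = 1 − 468/336 = -0.393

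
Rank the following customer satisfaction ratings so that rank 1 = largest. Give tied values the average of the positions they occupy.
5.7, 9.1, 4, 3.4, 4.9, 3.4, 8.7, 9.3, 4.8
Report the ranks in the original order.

Sorted (descending): 9.3, 9.1, 8.7, 5.7, 4.9, 4.8, 4, 3.4, 3.4
The 2 values of 3.4 occupy positions 8–9 → average rank (8+9)/2 = 8.5.

4, 2, 7, 8.5, 5, 8.5, 3, 1, 6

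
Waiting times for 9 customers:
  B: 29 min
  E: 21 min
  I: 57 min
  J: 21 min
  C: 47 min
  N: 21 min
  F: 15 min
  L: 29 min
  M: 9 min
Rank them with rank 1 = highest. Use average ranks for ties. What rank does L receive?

3.5

Sorted (descending): 57, 47, 29, 29, 21, 21, 21, 15, 9
The 2 values of 29 occupy positions 3–4 → average rank (3+4)/2 = 3.5.
The 3 values of 21 occupy positions 5–7 → average rank 6.
L has value 29 min → rank 3.5.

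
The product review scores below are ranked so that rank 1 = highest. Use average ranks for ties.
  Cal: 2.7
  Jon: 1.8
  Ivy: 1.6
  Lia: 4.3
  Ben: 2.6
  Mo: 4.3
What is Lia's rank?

1.5

Sorted (descending): 4.3, 4.3, 2.7, 2.6, 1.8, 1.6
The 2 values of 4.3 occupy positions 1–2 → average rank (1+2)/2 = 1.5.
Lia has value 4.3 → rank 1.5.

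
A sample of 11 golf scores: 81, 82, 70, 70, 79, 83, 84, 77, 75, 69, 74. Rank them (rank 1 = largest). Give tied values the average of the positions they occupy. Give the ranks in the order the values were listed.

4, 3, 9.5, 9.5, 5, 2, 1, 6, 7, 11, 8

Sorted (descending): 84, 83, 82, 81, 79, 77, 75, 74, 70, 70, 69
The 2 values of 70 occupy positions 9–10 → average rank (9+10)/2 = 9.5.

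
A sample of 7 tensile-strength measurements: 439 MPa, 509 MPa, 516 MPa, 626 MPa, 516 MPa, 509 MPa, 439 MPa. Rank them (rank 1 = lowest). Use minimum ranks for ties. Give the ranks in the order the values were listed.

1, 3, 5, 7, 5, 3, 1

Sorted (ascending): 439, 439, 509, 509, 516, 516, 626
The 2 values of 439 occupy positions 1–2 → each gets rank 1.
The 2 values of 509 occupy positions 3–4 → each gets rank 3.
The 2 values of 516 occupy positions 5–6 → each gets rank 5.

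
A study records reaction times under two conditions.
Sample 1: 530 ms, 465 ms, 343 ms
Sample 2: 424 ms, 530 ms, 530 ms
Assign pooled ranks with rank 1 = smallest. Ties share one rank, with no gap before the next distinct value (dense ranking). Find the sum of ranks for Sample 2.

10

Sorted (ascending): 343, 424, 465, 530, 530, 530
The 3 values of 530 share dense rank 4.
Remaining distinct values take the next consecutive integers.
Sample 2 values → pooled ranks: 424→2, 530→4, 530→4
Rank sum = 2 + 4 + 4 = 10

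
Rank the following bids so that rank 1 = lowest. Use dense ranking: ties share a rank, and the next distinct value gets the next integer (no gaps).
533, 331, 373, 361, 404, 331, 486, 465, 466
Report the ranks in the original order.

8, 1, 3, 2, 4, 1, 7, 5, 6

Sorted (ascending): 331, 331, 361, 373, 404, 465, 466, 486, 533
The 2 values of 331 share dense rank 1.
Remaining distinct values take the next consecutive integers.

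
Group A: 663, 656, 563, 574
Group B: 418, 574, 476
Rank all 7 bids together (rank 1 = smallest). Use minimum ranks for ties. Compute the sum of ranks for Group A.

20

Sorted (ascending): 418, 476, 563, 574, 574, 656, 663
The 2 values of 574 occupy positions 4–5 → each gets rank 4.
Group A values → pooled ranks: 663→7, 656→6, 563→3, 574→4
Rank sum = 7 + 6 + 3 + 4 = 20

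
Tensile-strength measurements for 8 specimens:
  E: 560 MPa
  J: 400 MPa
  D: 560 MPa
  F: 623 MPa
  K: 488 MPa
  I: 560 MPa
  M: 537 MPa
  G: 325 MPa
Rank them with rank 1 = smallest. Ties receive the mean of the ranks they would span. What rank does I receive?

6

Sorted (ascending): 325, 400, 488, 537, 560, 560, 560, 623
The 3 values of 560 occupy positions 5–7 → average rank 6.
I has value 560 MPa → rank 6.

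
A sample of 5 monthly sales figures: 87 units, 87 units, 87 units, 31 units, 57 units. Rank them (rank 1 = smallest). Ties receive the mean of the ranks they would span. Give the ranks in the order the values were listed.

Sorted (ascending): 31, 57, 87, 87, 87
The 3 values of 87 occupy positions 3–5 → average rank 4.

4, 4, 4, 1, 2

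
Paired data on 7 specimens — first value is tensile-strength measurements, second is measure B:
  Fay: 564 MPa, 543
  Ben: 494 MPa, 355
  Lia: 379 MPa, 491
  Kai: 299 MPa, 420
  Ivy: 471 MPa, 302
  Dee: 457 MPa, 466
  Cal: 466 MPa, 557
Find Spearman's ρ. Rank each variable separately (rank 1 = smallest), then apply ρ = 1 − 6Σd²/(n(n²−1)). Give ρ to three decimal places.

Ranks of variable 1: 7, 6, 2, 1, 5, 3, 4
Ranks of variable 2: 6, 2, 5, 3, 1, 4, 7
d = r₁ − r₂: 1, 4, -3, -2, 4, -1, -3
d²: 1, 16, 9, 4, 16, 1, 9; Σd² = 56
ρ = 1 − 6·56/(7·48) = 1 − 336/336 = 0.000

0.000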